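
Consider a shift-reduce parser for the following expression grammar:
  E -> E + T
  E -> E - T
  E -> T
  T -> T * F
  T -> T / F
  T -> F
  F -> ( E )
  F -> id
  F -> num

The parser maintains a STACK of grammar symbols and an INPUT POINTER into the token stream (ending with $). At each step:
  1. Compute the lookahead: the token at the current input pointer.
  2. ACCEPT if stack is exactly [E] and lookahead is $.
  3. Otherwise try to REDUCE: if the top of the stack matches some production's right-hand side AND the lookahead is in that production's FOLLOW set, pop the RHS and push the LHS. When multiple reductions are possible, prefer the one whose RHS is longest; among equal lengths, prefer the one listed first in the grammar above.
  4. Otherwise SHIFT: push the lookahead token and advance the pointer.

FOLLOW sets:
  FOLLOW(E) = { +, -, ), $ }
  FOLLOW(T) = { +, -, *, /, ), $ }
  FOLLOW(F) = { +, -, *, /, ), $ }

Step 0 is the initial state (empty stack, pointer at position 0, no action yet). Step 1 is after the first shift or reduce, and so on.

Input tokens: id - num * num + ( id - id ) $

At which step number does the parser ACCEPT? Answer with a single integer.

Answer: 29

Derivation:
Step 1: shift id. Stack=[id] ptr=1 lookahead=- remaining=[- num * num + ( id - id ) $]
Step 2: reduce F->id. Stack=[F] ptr=1 lookahead=- remaining=[- num * num + ( id - id ) $]
Step 3: reduce T->F. Stack=[T] ptr=1 lookahead=- remaining=[- num * num + ( id - id ) $]
Step 4: reduce E->T. Stack=[E] ptr=1 lookahead=- remaining=[- num * num + ( id - id ) $]
Step 5: shift -. Stack=[E -] ptr=2 lookahead=num remaining=[num * num + ( id - id ) $]
Step 6: shift num. Stack=[E - num] ptr=3 lookahead=* remaining=[* num + ( id - id ) $]
Step 7: reduce F->num. Stack=[E - F] ptr=3 lookahead=* remaining=[* num + ( id - id ) $]
Step 8: reduce T->F. Stack=[E - T] ptr=3 lookahead=* remaining=[* num + ( id - id ) $]
Step 9: shift *. Stack=[E - T *] ptr=4 lookahead=num remaining=[num + ( id - id ) $]
Step 10: shift num. Stack=[E - T * num] ptr=5 lookahead=+ remaining=[+ ( id - id ) $]
Step 11: reduce F->num. Stack=[E - T * F] ptr=5 lookahead=+ remaining=[+ ( id - id ) $]
Step 12: reduce T->T * F. Stack=[E - T] ptr=5 lookahead=+ remaining=[+ ( id - id ) $]
Step 13: reduce E->E - T. Stack=[E] ptr=5 lookahead=+ remaining=[+ ( id - id ) $]
Step 14: shift +. Stack=[E +] ptr=6 lookahead=( remaining=[( id - id ) $]
Step 15: shift (. Stack=[E + (] ptr=7 lookahead=id remaining=[id - id ) $]
Step 16: shift id. Stack=[E + ( id] ptr=8 lookahead=- remaining=[- id ) $]
Step 17: reduce F->id. Stack=[E + ( F] ptr=8 lookahead=- remaining=[- id ) $]
Step 18: reduce T->F. Stack=[E + ( T] ptr=8 lookahead=- remaining=[- id ) $]
Step 19: reduce E->T. Stack=[E + ( E] ptr=8 lookahead=- remaining=[- id ) $]
Step 20: shift -. Stack=[E + ( E -] ptr=9 lookahead=id remaining=[id ) $]
Step 21: shift id. Stack=[E + ( E - id] ptr=10 lookahead=) remaining=[) $]
Step 22: reduce F->id. Stack=[E + ( E - F] ptr=10 lookahead=) remaining=[) $]
Step 23: reduce T->F. Stack=[E + ( E - T] ptr=10 lookahead=) remaining=[) $]
Step 24: reduce E->E - T. Stack=[E + ( E] ptr=10 lookahead=) remaining=[) $]
Step 25: shift ). Stack=[E + ( E )] ptr=11 lookahead=$ remaining=[$]
Step 26: reduce F->( E ). Stack=[E + F] ptr=11 lookahead=$ remaining=[$]
Step 27: reduce T->F. Stack=[E + T] ptr=11 lookahead=$ remaining=[$]
Step 28: reduce E->E + T. Stack=[E] ptr=11 lookahead=$ remaining=[$]
Step 29: accept. Stack=[E] ptr=11 lookahead=$ remaining=[$]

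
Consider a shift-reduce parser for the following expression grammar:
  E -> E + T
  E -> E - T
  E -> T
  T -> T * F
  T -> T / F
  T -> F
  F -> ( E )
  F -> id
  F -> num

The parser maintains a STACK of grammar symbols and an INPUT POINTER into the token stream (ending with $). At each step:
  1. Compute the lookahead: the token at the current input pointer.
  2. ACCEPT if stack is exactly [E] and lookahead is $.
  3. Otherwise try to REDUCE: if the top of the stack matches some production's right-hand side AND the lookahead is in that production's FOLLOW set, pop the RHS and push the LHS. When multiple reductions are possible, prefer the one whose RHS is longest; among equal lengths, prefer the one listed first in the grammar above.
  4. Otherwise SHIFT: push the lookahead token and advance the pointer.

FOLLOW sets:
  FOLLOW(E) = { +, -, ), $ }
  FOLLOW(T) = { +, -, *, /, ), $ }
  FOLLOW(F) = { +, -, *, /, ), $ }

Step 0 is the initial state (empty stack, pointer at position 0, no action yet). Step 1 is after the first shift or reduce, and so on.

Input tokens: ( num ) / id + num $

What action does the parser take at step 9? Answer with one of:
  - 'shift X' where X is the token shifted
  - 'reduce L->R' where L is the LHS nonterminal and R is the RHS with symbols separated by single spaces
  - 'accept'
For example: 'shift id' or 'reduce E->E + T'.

Step 1: shift (. Stack=[(] ptr=1 lookahead=num remaining=[num ) / id + num $]
Step 2: shift num. Stack=[( num] ptr=2 lookahead=) remaining=[) / id + num $]
Step 3: reduce F->num. Stack=[( F] ptr=2 lookahead=) remaining=[) / id + num $]
Step 4: reduce T->F. Stack=[( T] ptr=2 lookahead=) remaining=[) / id + num $]
Step 5: reduce E->T. Stack=[( E] ptr=2 lookahead=) remaining=[) / id + num $]
Step 6: shift ). Stack=[( E )] ptr=3 lookahead=/ remaining=[/ id + num $]
Step 7: reduce F->( E ). Stack=[F] ptr=3 lookahead=/ remaining=[/ id + num $]
Step 8: reduce T->F. Stack=[T] ptr=3 lookahead=/ remaining=[/ id + num $]
Step 9: shift /. Stack=[T /] ptr=4 lookahead=id remaining=[id + num $]

Answer: shift /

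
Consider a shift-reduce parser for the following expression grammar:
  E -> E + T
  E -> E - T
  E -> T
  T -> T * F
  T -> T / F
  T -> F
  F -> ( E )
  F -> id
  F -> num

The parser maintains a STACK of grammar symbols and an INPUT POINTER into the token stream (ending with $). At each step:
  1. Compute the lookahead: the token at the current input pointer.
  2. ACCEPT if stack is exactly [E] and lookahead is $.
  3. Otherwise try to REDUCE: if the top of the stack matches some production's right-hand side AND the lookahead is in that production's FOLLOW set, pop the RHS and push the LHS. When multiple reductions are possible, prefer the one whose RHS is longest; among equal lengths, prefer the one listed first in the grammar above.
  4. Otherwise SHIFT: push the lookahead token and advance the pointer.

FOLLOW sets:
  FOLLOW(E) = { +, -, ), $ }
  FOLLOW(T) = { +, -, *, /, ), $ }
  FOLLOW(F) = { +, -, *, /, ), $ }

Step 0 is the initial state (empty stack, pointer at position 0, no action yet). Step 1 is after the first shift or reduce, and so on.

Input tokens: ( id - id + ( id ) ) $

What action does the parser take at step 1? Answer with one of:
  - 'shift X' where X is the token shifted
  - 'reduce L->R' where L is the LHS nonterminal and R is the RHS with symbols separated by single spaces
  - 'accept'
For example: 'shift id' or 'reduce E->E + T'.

Step 1: shift (. Stack=[(] ptr=1 lookahead=id remaining=[id - id + ( id ) ) $]

Answer: shift (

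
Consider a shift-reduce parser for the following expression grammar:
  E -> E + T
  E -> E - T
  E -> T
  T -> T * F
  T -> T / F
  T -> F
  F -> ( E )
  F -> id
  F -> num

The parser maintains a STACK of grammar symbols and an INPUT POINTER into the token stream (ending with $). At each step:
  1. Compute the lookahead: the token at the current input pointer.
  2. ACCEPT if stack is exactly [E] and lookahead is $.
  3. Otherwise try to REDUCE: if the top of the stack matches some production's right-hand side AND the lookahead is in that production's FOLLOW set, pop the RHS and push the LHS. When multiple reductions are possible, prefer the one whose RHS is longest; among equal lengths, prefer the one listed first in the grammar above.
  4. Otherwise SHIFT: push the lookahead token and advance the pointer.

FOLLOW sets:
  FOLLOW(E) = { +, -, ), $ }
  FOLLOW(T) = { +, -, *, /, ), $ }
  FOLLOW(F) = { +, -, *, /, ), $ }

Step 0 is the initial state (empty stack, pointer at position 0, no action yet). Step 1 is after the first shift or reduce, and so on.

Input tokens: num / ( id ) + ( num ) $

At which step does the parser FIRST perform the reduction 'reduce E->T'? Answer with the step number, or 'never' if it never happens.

Step 1: shift num. Stack=[num] ptr=1 lookahead=/ remaining=[/ ( id ) + ( num ) $]
Step 2: reduce F->num. Stack=[F] ptr=1 lookahead=/ remaining=[/ ( id ) + ( num ) $]
Step 3: reduce T->F. Stack=[T] ptr=1 lookahead=/ remaining=[/ ( id ) + ( num ) $]
Step 4: shift /. Stack=[T /] ptr=2 lookahead=( remaining=[( id ) + ( num ) $]
Step 5: shift (. Stack=[T / (] ptr=3 lookahead=id remaining=[id ) + ( num ) $]
Step 6: shift id. Stack=[T / ( id] ptr=4 lookahead=) remaining=[) + ( num ) $]
Step 7: reduce F->id. Stack=[T / ( F] ptr=4 lookahead=) remaining=[) + ( num ) $]
Step 8: reduce T->F. Stack=[T / ( T] ptr=4 lookahead=) remaining=[) + ( num ) $]
Step 9: reduce E->T. Stack=[T / ( E] ptr=4 lookahead=) remaining=[) + ( num ) $]

Answer: 9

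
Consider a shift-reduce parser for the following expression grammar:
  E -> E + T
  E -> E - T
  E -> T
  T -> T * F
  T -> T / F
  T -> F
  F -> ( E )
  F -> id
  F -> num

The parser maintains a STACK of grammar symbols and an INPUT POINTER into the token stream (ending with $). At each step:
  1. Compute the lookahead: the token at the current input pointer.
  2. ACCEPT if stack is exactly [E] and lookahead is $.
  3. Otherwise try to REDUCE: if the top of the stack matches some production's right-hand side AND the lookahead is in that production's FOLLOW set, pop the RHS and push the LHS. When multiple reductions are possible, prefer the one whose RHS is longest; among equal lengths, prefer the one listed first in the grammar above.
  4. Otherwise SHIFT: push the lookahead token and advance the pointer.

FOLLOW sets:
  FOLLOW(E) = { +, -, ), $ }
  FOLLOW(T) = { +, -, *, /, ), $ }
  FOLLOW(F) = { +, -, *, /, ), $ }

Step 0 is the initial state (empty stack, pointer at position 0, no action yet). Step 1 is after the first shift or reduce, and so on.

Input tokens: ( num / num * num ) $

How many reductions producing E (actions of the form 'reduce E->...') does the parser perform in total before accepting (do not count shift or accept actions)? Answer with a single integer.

Step 1: shift (. Stack=[(] ptr=1 lookahead=num remaining=[num / num * num ) $]
Step 2: shift num. Stack=[( num] ptr=2 lookahead=/ remaining=[/ num * num ) $]
Step 3: reduce F->num. Stack=[( F] ptr=2 lookahead=/ remaining=[/ num * num ) $]
Step 4: reduce T->F. Stack=[( T] ptr=2 lookahead=/ remaining=[/ num * num ) $]
Step 5: shift /. Stack=[( T /] ptr=3 lookahead=num remaining=[num * num ) $]
Step 6: shift num. Stack=[( T / num] ptr=4 lookahead=* remaining=[* num ) $]
Step 7: reduce F->num. Stack=[( T / F] ptr=4 lookahead=* remaining=[* num ) $]
Step 8: reduce T->T / F. Stack=[( T] ptr=4 lookahead=* remaining=[* num ) $]
Step 9: shift *. Stack=[( T *] ptr=5 lookahead=num remaining=[num ) $]
Step 10: shift num. Stack=[( T * num] ptr=6 lookahead=) remaining=[) $]
Step 11: reduce F->num. Stack=[( T * F] ptr=6 lookahead=) remaining=[) $]
Step 12: reduce T->T * F. Stack=[( T] ptr=6 lookahead=) remaining=[) $]
Step 13: reduce E->T. Stack=[( E] ptr=6 lookahead=) remaining=[) $]
Step 14: shift ). Stack=[( E )] ptr=7 lookahead=$ remaining=[$]
Step 15: reduce F->( E ). Stack=[F] ptr=7 lookahead=$ remaining=[$]
Step 16: reduce T->F. Stack=[T] ptr=7 lookahead=$ remaining=[$]
Step 17: reduce E->T. Stack=[E] ptr=7 lookahead=$ remaining=[$]
Step 18: accept. Stack=[E] ptr=7 lookahead=$ remaining=[$]

Answer: 2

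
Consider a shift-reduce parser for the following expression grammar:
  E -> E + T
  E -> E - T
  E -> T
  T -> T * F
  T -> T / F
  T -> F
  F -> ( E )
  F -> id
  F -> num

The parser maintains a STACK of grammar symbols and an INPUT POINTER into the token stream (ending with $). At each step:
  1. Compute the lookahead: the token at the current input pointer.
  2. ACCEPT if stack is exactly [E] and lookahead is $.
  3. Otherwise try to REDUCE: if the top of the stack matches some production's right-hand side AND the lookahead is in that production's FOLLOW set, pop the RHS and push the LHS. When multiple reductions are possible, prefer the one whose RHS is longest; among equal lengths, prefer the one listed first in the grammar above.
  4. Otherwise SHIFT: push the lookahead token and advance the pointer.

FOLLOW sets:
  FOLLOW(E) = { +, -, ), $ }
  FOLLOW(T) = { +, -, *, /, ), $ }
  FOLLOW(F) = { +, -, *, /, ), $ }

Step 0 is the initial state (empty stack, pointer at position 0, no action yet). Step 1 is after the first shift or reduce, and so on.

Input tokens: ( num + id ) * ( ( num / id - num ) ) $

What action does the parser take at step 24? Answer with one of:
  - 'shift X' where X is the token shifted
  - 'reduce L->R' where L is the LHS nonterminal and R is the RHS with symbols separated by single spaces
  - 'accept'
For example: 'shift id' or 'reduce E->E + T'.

Step 1: shift (. Stack=[(] ptr=1 lookahead=num remaining=[num + id ) * ( ( num / id - num ) ) $]
Step 2: shift num. Stack=[( num] ptr=2 lookahead=+ remaining=[+ id ) * ( ( num / id - num ) ) $]
Step 3: reduce F->num. Stack=[( F] ptr=2 lookahead=+ remaining=[+ id ) * ( ( num / id - num ) ) $]
Step 4: reduce T->F. Stack=[( T] ptr=2 lookahead=+ remaining=[+ id ) * ( ( num / id - num ) ) $]
Step 5: reduce E->T. Stack=[( E] ptr=2 lookahead=+ remaining=[+ id ) * ( ( num / id - num ) ) $]
Step 6: shift +. Stack=[( E +] ptr=3 lookahead=id remaining=[id ) * ( ( num / id - num ) ) $]
Step 7: shift id. Stack=[( E + id] ptr=4 lookahead=) remaining=[) * ( ( num / id - num ) ) $]
Step 8: reduce F->id. Stack=[( E + F] ptr=4 lookahead=) remaining=[) * ( ( num / id - num ) ) $]
Step 9: reduce T->F. Stack=[( E + T] ptr=4 lookahead=) remaining=[) * ( ( num / id - num ) ) $]
Step 10: reduce E->E + T. Stack=[( E] ptr=4 lookahead=) remaining=[) * ( ( num / id - num ) ) $]
Step 11: shift ). Stack=[( E )] ptr=5 lookahead=* remaining=[* ( ( num / id - num ) ) $]
Step 12: reduce F->( E ). Stack=[F] ptr=5 lookahead=* remaining=[* ( ( num / id - num ) ) $]
Step 13: reduce T->F. Stack=[T] ptr=5 lookahead=* remaining=[* ( ( num / id - num ) ) $]
Step 14: shift *. Stack=[T *] ptr=6 lookahead=( remaining=[( ( num / id - num ) ) $]
Step 15: shift (. Stack=[T * (] ptr=7 lookahead=( remaining=[( num / id - num ) ) $]
Step 16: shift (. Stack=[T * ( (] ptr=8 lookahead=num remaining=[num / id - num ) ) $]
Step 17: shift num. Stack=[T * ( ( num] ptr=9 lookahead=/ remaining=[/ id - num ) ) $]
Step 18: reduce F->num. Stack=[T * ( ( F] ptr=9 lookahead=/ remaining=[/ id - num ) ) $]
Step 19: reduce T->F. Stack=[T * ( ( T] ptr=9 lookahead=/ remaining=[/ id - num ) ) $]
Step 20: shift /. Stack=[T * ( ( T /] ptr=10 lookahead=id remaining=[id - num ) ) $]
Step 21: shift id. Stack=[T * ( ( T / id] ptr=11 lookahead=- remaining=[- num ) ) $]
Step 22: reduce F->id. Stack=[T * ( ( T / F] ptr=11 lookahead=- remaining=[- num ) ) $]
Step 23: reduce T->T / F. Stack=[T * ( ( T] ptr=11 lookahead=- remaining=[- num ) ) $]
Step 24: reduce E->T. Stack=[T * ( ( E] ptr=11 lookahead=- remaining=[- num ) ) $]

Answer: reduce E->T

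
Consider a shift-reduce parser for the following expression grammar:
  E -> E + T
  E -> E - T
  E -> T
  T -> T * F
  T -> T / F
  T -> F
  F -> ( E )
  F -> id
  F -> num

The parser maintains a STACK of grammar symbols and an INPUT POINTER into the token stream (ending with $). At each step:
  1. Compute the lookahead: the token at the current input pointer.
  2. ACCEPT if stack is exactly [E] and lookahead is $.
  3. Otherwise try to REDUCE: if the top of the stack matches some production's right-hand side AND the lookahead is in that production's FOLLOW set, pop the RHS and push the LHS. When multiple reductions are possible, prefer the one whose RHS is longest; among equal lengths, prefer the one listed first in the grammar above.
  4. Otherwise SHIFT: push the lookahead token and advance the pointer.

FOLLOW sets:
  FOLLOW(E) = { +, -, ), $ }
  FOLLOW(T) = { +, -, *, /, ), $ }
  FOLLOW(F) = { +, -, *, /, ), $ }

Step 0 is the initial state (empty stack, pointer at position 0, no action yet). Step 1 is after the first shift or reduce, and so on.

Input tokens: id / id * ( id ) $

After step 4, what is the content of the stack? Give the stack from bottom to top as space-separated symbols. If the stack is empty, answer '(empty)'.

Step 1: shift id. Stack=[id] ptr=1 lookahead=/ remaining=[/ id * ( id ) $]
Step 2: reduce F->id. Stack=[F] ptr=1 lookahead=/ remaining=[/ id * ( id ) $]
Step 3: reduce T->F. Stack=[T] ptr=1 lookahead=/ remaining=[/ id * ( id ) $]
Step 4: shift /. Stack=[T /] ptr=2 lookahead=id remaining=[id * ( id ) $]

Answer: T /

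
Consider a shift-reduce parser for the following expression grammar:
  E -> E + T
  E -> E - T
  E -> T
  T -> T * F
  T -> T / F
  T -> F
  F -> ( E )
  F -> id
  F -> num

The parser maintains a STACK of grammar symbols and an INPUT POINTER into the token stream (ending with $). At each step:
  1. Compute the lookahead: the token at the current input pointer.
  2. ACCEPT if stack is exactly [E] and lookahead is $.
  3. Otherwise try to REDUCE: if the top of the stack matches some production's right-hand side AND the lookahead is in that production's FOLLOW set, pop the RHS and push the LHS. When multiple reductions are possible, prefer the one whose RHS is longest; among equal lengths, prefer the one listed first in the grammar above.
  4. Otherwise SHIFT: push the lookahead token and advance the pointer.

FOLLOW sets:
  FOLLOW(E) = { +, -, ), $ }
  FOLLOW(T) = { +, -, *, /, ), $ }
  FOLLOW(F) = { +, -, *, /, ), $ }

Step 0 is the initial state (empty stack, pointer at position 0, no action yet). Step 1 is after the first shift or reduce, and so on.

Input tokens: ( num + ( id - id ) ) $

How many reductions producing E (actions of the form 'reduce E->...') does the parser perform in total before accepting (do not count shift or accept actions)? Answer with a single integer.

Answer: 5

Derivation:
Step 1: shift (. Stack=[(] ptr=1 lookahead=num remaining=[num + ( id - id ) ) $]
Step 2: shift num. Stack=[( num] ptr=2 lookahead=+ remaining=[+ ( id - id ) ) $]
Step 3: reduce F->num. Stack=[( F] ptr=2 lookahead=+ remaining=[+ ( id - id ) ) $]
Step 4: reduce T->F. Stack=[( T] ptr=2 lookahead=+ remaining=[+ ( id - id ) ) $]
Step 5: reduce E->T. Stack=[( E] ptr=2 lookahead=+ remaining=[+ ( id - id ) ) $]
Step 6: shift +. Stack=[( E +] ptr=3 lookahead=( remaining=[( id - id ) ) $]
Step 7: shift (. Stack=[( E + (] ptr=4 lookahead=id remaining=[id - id ) ) $]
Step 8: shift id. Stack=[( E + ( id] ptr=5 lookahead=- remaining=[- id ) ) $]
Step 9: reduce F->id. Stack=[( E + ( F] ptr=5 lookahead=- remaining=[- id ) ) $]
Step 10: reduce T->F. Stack=[( E + ( T] ptr=5 lookahead=- remaining=[- id ) ) $]
Step 11: reduce E->T. Stack=[( E + ( E] ptr=5 lookahead=- remaining=[- id ) ) $]
Step 12: shift -. Stack=[( E + ( E -] ptr=6 lookahead=id remaining=[id ) ) $]
Step 13: shift id. Stack=[( E + ( E - id] ptr=7 lookahead=) remaining=[) ) $]
Step 14: reduce F->id. Stack=[( E + ( E - F] ptr=7 lookahead=) remaining=[) ) $]
Step 15: reduce T->F. Stack=[( E + ( E - T] ptr=7 lookahead=) remaining=[) ) $]
Step 16: reduce E->E - T. Stack=[( E + ( E] ptr=7 lookahead=) remaining=[) ) $]
Step 17: shift ). Stack=[( E + ( E )] ptr=8 lookahead=) remaining=[) $]
Step 18: reduce F->( E ). Stack=[( E + F] ptr=8 lookahead=) remaining=[) $]
Step 19: reduce T->F. Stack=[( E + T] ptr=8 lookahead=) remaining=[) $]
Step 20: reduce E->E + T. Stack=[( E] ptr=8 lookahead=) remaining=[) $]
Step 21: shift ). Stack=[( E )] ptr=9 lookahead=$ remaining=[$]
Step 22: reduce F->( E ). Stack=[F] ptr=9 lookahead=$ remaining=[$]
Step 23: reduce T->F. Stack=[T] ptr=9 lookahead=$ remaining=[$]
Step 24: reduce E->T. Stack=[E] ptr=9 lookahead=$ remaining=[$]
Step 25: accept. Stack=[E] ptr=9 lookahead=$ remaining=[$]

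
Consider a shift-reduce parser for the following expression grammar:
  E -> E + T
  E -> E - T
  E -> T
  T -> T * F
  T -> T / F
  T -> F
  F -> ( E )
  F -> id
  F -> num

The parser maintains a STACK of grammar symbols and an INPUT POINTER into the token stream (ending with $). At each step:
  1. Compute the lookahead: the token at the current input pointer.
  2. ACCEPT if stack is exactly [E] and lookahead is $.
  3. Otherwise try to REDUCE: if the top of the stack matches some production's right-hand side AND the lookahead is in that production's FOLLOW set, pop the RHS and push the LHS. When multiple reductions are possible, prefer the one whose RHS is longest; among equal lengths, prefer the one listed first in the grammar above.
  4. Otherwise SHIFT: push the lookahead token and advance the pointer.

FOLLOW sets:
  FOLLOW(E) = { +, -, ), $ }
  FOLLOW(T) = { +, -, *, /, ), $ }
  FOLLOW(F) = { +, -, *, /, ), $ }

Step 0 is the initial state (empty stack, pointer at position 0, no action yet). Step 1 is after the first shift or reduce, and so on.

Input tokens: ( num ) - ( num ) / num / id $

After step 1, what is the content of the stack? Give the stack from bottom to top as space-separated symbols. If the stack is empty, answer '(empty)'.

Answer: (

Derivation:
Step 1: shift (. Stack=[(] ptr=1 lookahead=num remaining=[num ) - ( num ) / num / id $]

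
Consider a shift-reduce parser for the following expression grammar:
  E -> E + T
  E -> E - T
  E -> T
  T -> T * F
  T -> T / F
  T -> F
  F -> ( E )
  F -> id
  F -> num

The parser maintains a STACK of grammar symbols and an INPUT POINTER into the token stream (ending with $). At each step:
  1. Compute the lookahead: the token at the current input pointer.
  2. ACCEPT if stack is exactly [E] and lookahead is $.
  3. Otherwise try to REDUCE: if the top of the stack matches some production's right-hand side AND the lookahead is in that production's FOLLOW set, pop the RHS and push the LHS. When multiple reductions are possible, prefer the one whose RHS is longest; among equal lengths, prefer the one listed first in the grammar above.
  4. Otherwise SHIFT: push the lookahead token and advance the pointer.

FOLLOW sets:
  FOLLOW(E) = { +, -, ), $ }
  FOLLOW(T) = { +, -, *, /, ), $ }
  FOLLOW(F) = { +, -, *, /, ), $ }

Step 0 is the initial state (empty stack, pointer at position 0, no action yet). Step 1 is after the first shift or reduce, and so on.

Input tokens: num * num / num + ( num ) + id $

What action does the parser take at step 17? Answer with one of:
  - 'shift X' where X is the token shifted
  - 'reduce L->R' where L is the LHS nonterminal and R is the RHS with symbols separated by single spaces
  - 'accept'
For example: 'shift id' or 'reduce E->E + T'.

Step 1: shift num. Stack=[num] ptr=1 lookahead=* remaining=[* num / num + ( num ) + id $]
Step 2: reduce F->num. Stack=[F] ptr=1 lookahead=* remaining=[* num / num + ( num ) + id $]
Step 3: reduce T->F. Stack=[T] ptr=1 lookahead=* remaining=[* num / num + ( num ) + id $]
Step 4: shift *. Stack=[T *] ptr=2 lookahead=num remaining=[num / num + ( num ) + id $]
Step 5: shift num. Stack=[T * num] ptr=3 lookahead=/ remaining=[/ num + ( num ) + id $]
Step 6: reduce F->num. Stack=[T * F] ptr=3 lookahead=/ remaining=[/ num + ( num ) + id $]
Step 7: reduce T->T * F. Stack=[T] ptr=3 lookahead=/ remaining=[/ num + ( num ) + id $]
Step 8: shift /. Stack=[T /] ptr=4 lookahead=num remaining=[num + ( num ) + id $]
Step 9: shift num. Stack=[T / num] ptr=5 lookahead=+ remaining=[+ ( num ) + id $]
Step 10: reduce F->num. Stack=[T / F] ptr=5 lookahead=+ remaining=[+ ( num ) + id $]
Step 11: reduce T->T / F. Stack=[T] ptr=5 lookahead=+ remaining=[+ ( num ) + id $]
Step 12: reduce E->T. Stack=[E] ptr=5 lookahead=+ remaining=[+ ( num ) + id $]
Step 13: shift +. Stack=[E +] ptr=6 lookahead=( remaining=[( num ) + id $]
Step 14: shift (. Stack=[E + (] ptr=7 lookahead=num remaining=[num ) + id $]
Step 15: shift num. Stack=[E + ( num] ptr=8 lookahead=) remaining=[) + id $]
Step 16: reduce F->num. Stack=[E + ( F] ptr=8 lookahead=) remaining=[) + id $]
Step 17: reduce T->F. Stack=[E + ( T] ptr=8 lookahead=) remaining=[) + id $]

Answer: reduce T->F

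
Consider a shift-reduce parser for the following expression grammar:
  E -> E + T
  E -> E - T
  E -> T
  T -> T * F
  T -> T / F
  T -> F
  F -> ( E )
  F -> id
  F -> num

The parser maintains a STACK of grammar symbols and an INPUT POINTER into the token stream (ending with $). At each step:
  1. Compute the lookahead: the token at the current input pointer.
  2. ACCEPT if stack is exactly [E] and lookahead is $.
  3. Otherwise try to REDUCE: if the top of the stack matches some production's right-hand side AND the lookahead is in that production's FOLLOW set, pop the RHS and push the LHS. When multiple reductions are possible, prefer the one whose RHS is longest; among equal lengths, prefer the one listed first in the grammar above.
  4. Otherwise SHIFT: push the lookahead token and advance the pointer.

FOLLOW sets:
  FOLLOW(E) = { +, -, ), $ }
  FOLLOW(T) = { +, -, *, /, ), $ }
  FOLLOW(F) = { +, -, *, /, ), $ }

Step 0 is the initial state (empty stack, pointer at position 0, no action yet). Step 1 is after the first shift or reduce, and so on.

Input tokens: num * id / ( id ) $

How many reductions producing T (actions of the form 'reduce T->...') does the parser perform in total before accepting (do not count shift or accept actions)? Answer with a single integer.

Answer: 4

Derivation:
Step 1: shift num. Stack=[num] ptr=1 lookahead=* remaining=[* id / ( id ) $]
Step 2: reduce F->num. Stack=[F] ptr=1 lookahead=* remaining=[* id / ( id ) $]
Step 3: reduce T->F. Stack=[T] ptr=1 lookahead=* remaining=[* id / ( id ) $]
Step 4: shift *. Stack=[T *] ptr=2 lookahead=id remaining=[id / ( id ) $]
Step 5: shift id. Stack=[T * id] ptr=3 lookahead=/ remaining=[/ ( id ) $]
Step 6: reduce F->id. Stack=[T * F] ptr=3 lookahead=/ remaining=[/ ( id ) $]
Step 7: reduce T->T * F. Stack=[T] ptr=3 lookahead=/ remaining=[/ ( id ) $]
Step 8: shift /. Stack=[T /] ptr=4 lookahead=( remaining=[( id ) $]
Step 9: shift (. Stack=[T / (] ptr=5 lookahead=id remaining=[id ) $]
Step 10: shift id. Stack=[T / ( id] ptr=6 lookahead=) remaining=[) $]
Step 11: reduce F->id. Stack=[T / ( F] ptr=6 lookahead=) remaining=[) $]
Step 12: reduce T->F. Stack=[T / ( T] ptr=6 lookahead=) remaining=[) $]
Step 13: reduce E->T. Stack=[T / ( E] ptr=6 lookahead=) remaining=[) $]
Step 14: shift ). Stack=[T / ( E )] ptr=7 lookahead=$ remaining=[$]
Step 15: reduce F->( E ). Stack=[T / F] ptr=7 lookahead=$ remaining=[$]
Step 16: reduce T->T / F. Stack=[T] ptr=7 lookahead=$ remaining=[$]
Step 17: reduce E->T. Stack=[E] ptr=7 lookahead=$ remaining=[$]
Step 18: accept. Stack=[E] ptr=7 lookahead=$ remaining=[$]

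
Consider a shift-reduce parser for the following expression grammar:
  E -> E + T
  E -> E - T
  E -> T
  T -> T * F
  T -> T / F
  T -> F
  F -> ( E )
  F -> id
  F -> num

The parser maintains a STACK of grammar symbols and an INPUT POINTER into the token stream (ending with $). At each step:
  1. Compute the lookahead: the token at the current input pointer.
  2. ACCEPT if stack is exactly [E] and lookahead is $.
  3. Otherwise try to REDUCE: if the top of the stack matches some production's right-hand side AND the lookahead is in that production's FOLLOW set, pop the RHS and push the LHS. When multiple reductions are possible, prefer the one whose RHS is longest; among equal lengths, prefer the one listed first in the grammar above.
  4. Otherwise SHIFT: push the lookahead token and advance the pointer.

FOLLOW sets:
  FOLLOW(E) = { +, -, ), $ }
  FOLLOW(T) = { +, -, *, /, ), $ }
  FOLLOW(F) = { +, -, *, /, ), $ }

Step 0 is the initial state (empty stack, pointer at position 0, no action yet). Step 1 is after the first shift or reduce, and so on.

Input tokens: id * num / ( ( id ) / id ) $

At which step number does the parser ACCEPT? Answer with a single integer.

Step 1: shift id. Stack=[id] ptr=1 lookahead=* remaining=[* num / ( ( id ) / id ) $]
Step 2: reduce F->id. Stack=[F] ptr=1 lookahead=* remaining=[* num / ( ( id ) / id ) $]
Step 3: reduce T->F. Stack=[T] ptr=1 lookahead=* remaining=[* num / ( ( id ) / id ) $]
Step 4: shift *. Stack=[T *] ptr=2 lookahead=num remaining=[num / ( ( id ) / id ) $]
Step 5: shift num. Stack=[T * num] ptr=3 lookahead=/ remaining=[/ ( ( id ) / id ) $]
Step 6: reduce F->num. Stack=[T * F] ptr=3 lookahead=/ remaining=[/ ( ( id ) / id ) $]
Step 7: reduce T->T * F. Stack=[T] ptr=3 lookahead=/ remaining=[/ ( ( id ) / id ) $]
Step 8: shift /. Stack=[T /] ptr=4 lookahead=( remaining=[( ( id ) / id ) $]
Step 9: shift (. Stack=[T / (] ptr=5 lookahead=( remaining=[( id ) / id ) $]
Step 10: shift (. Stack=[T / ( (] ptr=6 lookahead=id remaining=[id ) / id ) $]
Step 11: shift id. Stack=[T / ( ( id] ptr=7 lookahead=) remaining=[) / id ) $]
Step 12: reduce F->id. Stack=[T / ( ( F] ptr=7 lookahead=) remaining=[) / id ) $]
Step 13: reduce T->F. Stack=[T / ( ( T] ptr=7 lookahead=) remaining=[) / id ) $]
Step 14: reduce E->T. Stack=[T / ( ( E] ptr=7 lookahead=) remaining=[) / id ) $]
Step 15: shift ). Stack=[T / ( ( E )] ptr=8 lookahead=/ remaining=[/ id ) $]
Step 16: reduce F->( E ). Stack=[T / ( F] ptr=8 lookahead=/ remaining=[/ id ) $]
Step 17: reduce T->F. Stack=[T / ( T] ptr=8 lookahead=/ remaining=[/ id ) $]
Step 18: shift /. Stack=[T / ( T /] ptr=9 lookahead=id remaining=[id ) $]
Step 19: shift id. Stack=[T / ( T / id] ptr=10 lookahead=) remaining=[) $]
Step 20: reduce F->id. Stack=[T / ( T / F] ptr=10 lookahead=) remaining=[) $]
Step 21: reduce T->T / F. Stack=[T / ( T] ptr=10 lookahead=) remaining=[) $]
Step 22: reduce E->T. Stack=[T / ( E] ptr=10 lookahead=) remaining=[) $]
Step 23: shift ). Stack=[T / ( E )] ptr=11 lookahead=$ remaining=[$]
Step 24: reduce F->( E ). Stack=[T / F] ptr=11 lookahead=$ remaining=[$]
Step 25: reduce T->T / F. Stack=[T] ptr=11 lookahead=$ remaining=[$]
Step 26: reduce E->T. Stack=[E] ptr=11 lookahead=$ remaining=[$]
Step 27: accept. Stack=[E] ptr=11 lookahead=$ remaining=[$]

Answer: 27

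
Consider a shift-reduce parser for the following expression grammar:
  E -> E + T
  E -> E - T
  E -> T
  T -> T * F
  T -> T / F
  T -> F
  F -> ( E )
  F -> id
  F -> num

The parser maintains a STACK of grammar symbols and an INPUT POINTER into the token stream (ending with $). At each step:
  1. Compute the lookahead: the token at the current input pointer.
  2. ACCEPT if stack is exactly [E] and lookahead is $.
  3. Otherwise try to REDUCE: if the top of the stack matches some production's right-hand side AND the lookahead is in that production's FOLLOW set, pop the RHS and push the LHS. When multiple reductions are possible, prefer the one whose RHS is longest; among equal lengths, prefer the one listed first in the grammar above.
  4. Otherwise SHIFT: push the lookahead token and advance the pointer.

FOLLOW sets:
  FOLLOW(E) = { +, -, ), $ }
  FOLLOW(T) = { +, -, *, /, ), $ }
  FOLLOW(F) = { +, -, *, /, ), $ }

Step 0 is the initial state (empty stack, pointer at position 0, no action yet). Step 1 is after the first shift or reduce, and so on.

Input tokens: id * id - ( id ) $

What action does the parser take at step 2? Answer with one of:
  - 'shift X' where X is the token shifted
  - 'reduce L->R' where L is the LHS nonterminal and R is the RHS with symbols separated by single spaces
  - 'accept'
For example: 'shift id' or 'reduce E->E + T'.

Answer: reduce F->id

Derivation:
Step 1: shift id. Stack=[id] ptr=1 lookahead=* remaining=[* id - ( id ) $]
Step 2: reduce F->id. Stack=[F] ptr=1 lookahead=* remaining=[* id - ( id ) $]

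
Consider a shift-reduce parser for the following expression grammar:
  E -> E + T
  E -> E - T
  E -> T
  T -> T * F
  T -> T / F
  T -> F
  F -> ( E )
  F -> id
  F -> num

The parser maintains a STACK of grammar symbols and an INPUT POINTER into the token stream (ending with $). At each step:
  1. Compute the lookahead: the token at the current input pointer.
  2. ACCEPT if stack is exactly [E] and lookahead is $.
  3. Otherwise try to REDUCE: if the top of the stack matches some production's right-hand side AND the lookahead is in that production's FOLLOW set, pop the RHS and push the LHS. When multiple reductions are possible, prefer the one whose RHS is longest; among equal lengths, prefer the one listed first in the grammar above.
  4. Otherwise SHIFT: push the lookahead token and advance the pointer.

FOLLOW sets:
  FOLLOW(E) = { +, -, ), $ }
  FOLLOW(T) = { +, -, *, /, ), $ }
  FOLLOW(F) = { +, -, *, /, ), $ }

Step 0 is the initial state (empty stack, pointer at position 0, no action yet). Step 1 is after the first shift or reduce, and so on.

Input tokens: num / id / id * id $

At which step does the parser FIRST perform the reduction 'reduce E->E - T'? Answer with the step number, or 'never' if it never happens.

Answer: never

Derivation:
Step 1: shift num. Stack=[num] ptr=1 lookahead=/ remaining=[/ id / id * id $]
Step 2: reduce F->num. Stack=[F] ptr=1 lookahead=/ remaining=[/ id / id * id $]
Step 3: reduce T->F. Stack=[T] ptr=1 lookahead=/ remaining=[/ id / id * id $]
Step 4: shift /. Stack=[T /] ptr=2 lookahead=id remaining=[id / id * id $]
Step 5: shift id. Stack=[T / id] ptr=3 lookahead=/ remaining=[/ id * id $]
Step 6: reduce F->id. Stack=[T / F] ptr=3 lookahead=/ remaining=[/ id * id $]
Step 7: reduce T->T / F. Stack=[T] ptr=3 lookahead=/ remaining=[/ id * id $]
Step 8: shift /. Stack=[T /] ptr=4 lookahead=id remaining=[id * id $]
Step 9: shift id. Stack=[T / id] ptr=5 lookahead=* remaining=[* id $]
Step 10: reduce F->id. Stack=[T / F] ptr=5 lookahead=* remaining=[* id $]
Step 11: reduce T->T / F. Stack=[T] ptr=5 lookahead=* remaining=[* id $]
Step 12: shift *. Stack=[T *] ptr=6 lookahead=id remaining=[id $]
Step 13: shift id. Stack=[T * id] ptr=7 lookahead=$ remaining=[$]
Step 14: reduce F->id. Stack=[T * F] ptr=7 lookahead=$ remaining=[$]
Step 15: reduce T->T * F. Stack=[T] ptr=7 lookahead=$ remaining=[$]
Step 16: reduce E->T. Stack=[E] ptr=7 lookahead=$ remaining=[$]
Step 17: accept. Stack=[E] ptr=7 lookahead=$ remaining=[$]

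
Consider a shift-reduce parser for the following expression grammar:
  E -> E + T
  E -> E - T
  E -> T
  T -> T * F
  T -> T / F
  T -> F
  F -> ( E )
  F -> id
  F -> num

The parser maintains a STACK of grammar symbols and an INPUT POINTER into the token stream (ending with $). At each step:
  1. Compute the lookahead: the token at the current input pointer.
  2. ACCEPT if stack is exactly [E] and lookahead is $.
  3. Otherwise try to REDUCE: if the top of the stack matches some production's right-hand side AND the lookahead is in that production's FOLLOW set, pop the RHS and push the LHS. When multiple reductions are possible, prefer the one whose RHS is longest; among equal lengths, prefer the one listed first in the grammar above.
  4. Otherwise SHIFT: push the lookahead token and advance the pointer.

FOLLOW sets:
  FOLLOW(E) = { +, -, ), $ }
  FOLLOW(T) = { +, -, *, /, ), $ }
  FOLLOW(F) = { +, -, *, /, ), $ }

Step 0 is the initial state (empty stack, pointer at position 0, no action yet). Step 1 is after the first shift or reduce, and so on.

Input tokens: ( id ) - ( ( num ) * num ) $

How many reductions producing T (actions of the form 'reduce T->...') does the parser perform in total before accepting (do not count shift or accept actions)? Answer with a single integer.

Step 1: shift (. Stack=[(] ptr=1 lookahead=id remaining=[id ) - ( ( num ) * num ) $]
Step 2: shift id. Stack=[( id] ptr=2 lookahead=) remaining=[) - ( ( num ) * num ) $]
Step 3: reduce F->id. Stack=[( F] ptr=2 lookahead=) remaining=[) - ( ( num ) * num ) $]
Step 4: reduce T->F. Stack=[( T] ptr=2 lookahead=) remaining=[) - ( ( num ) * num ) $]
Step 5: reduce E->T. Stack=[( E] ptr=2 lookahead=) remaining=[) - ( ( num ) * num ) $]
Step 6: shift ). Stack=[( E )] ptr=3 lookahead=- remaining=[- ( ( num ) * num ) $]
Step 7: reduce F->( E ). Stack=[F] ptr=3 lookahead=- remaining=[- ( ( num ) * num ) $]
Step 8: reduce T->F. Stack=[T] ptr=3 lookahead=- remaining=[- ( ( num ) * num ) $]
Step 9: reduce E->T. Stack=[E] ptr=3 lookahead=- remaining=[- ( ( num ) * num ) $]
Step 10: shift -. Stack=[E -] ptr=4 lookahead=( remaining=[( ( num ) * num ) $]
Step 11: shift (. Stack=[E - (] ptr=5 lookahead=( remaining=[( num ) * num ) $]
Step 12: shift (. Stack=[E - ( (] ptr=6 lookahead=num remaining=[num ) * num ) $]
Step 13: shift num. Stack=[E - ( ( num] ptr=7 lookahead=) remaining=[) * num ) $]
Step 14: reduce F->num. Stack=[E - ( ( F] ptr=7 lookahead=) remaining=[) * num ) $]
Step 15: reduce T->F. Stack=[E - ( ( T] ptr=7 lookahead=) remaining=[) * num ) $]
Step 16: reduce E->T. Stack=[E - ( ( E] ptr=7 lookahead=) remaining=[) * num ) $]
Step 17: shift ). Stack=[E - ( ( E )] ptr=8 lookahead=* remaining=[* num ) $]
Step 18: reduce F->( E ). Stack=[E - ( F] ptr=8 lookahead=* remaining=[* num ) $]
Step 19: reduce T->F. Stack=[E - ( T] ptr=8 lookahead=* remaining=[* num ) $]
Step 20: shift *. Stack=[E - ( T *] ptr=9 lookahead=num remaining=[num ) $]
Step 21: shift num. Stack=[E - ( T * num] ptr=10 lookahead=) remaining=[) $]
Step 22: reduce F->num. Stack=[E - ( T * F] ptr=10 lookahead=) remaining=[) $]
Step 23: reduce T->T * F. Stack=[E - ( T] ptr=10 lookahead=) remaining=[) $]
Step 24: reduce E->T. Stack=[E - ( E] ptr=10 lookahead=) remaining=[) $]
Step 25: shift ). Stack=[E - ( E )] ptr=11 lookahead=$ remaining=[$]
Step 26: reduce F->( E ). Stack=[E - F] ptr=11 lookahead=$ remaining=[$]
Step 27: reduce T->F. Stack=[E - T] ptr=11 lookahead=$ remaining=[$]
Step 28: reduce E->E - T. Stack=[E] ptr=11 lookahead=$ remaining=[$]
Step 29: accept. Stack=[E] ptr=11 lookahead=$ remaining=[$]

Answer: 6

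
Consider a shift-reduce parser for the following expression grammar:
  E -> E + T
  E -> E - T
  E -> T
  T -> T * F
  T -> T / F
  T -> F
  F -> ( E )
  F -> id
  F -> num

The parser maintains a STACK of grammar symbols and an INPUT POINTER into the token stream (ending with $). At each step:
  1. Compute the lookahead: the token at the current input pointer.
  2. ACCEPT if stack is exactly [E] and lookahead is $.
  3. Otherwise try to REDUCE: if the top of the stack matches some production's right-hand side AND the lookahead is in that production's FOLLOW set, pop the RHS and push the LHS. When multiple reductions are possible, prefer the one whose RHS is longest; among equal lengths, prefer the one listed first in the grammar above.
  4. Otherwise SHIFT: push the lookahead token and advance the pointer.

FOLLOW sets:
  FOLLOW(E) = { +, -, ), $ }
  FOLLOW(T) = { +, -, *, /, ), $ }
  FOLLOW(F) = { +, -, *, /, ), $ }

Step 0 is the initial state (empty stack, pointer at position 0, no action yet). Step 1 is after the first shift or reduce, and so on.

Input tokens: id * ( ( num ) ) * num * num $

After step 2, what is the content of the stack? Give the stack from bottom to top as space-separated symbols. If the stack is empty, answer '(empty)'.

Answer: F

Derivation:
Step 1: shift id. Stack=[id] ptr=1 lookahead=* remaining=[* ( ( num ) ) * num * num $]
Step 2: reduce F->id. Stack=[F] ptr=1 lookahead=* remaining=[* ( ( num ) ) * num * num $]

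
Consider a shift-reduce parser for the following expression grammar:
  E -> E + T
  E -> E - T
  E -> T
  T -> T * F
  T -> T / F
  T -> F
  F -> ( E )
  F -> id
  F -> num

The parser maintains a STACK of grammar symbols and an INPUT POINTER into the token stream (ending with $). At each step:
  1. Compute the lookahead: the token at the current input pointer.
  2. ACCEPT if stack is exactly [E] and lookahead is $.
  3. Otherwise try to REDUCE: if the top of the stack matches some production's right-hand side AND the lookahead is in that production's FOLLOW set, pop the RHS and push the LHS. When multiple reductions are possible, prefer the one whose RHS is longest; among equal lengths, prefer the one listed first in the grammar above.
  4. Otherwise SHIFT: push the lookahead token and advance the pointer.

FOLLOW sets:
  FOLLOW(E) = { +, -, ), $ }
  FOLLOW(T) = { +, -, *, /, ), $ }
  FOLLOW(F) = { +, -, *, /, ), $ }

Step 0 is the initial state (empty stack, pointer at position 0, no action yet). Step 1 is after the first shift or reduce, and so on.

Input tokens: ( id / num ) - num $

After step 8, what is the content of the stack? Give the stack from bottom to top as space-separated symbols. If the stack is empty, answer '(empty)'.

Answer: ( T

Derivation:
Step 1: shift (. Stack=[(] ptr=1 lookahead=id remaining=[id / num ) - num $]
Step 2: shift id. Stack=[( id] ptr=2 lookahead=/ remaining=[/ num ) - num $]
Step 3: reduce F->id. Stack=[( F] ptr=2 lookahead=/ remaining=[/ num ) - num $]
Step 4: reduce T->F. Stack=[( T] ptr=2 lookahead=/ remaining=[/ num ) - num $]
Step 5: shift /. Stack=[( T /] ptr=3 lookahead=num remaining=[num ) - num $]
Step 6: shift num. Stack=[( T / num] ptr=4 lookahead=) remaining=[) - num $]
Step 7: reduce F->num. Stack=[( T / F] ptr=4 lookahead=) remaining=[) - num $]
Step 8: reduce T->T / F. Stack=[( T] ptr=4 lookahead=) remaining=[) - num $]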